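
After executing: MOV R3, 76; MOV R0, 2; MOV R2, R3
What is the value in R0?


Register state trace:
  MOV R3, 76  → R3 = 76
  MOV R0, 2  → R0 = 2
  MOV R2, R3  → R2 = 76
Final: R0 = 2

2


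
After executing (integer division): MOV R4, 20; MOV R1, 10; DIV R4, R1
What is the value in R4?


Register state trace:
  MOV R4, 20  → R4 = 20
  MOV R1, 10  → R1 = 10
  DIV R4, R1  → R4 = 20 // 10 = 2
Final: R4 = 2

2


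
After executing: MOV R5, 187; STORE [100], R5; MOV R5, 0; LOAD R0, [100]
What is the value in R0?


Register and memory trace:
  MOV R5, 187  → R5 = 187
  STORE [100], R5  → mem[100] = 187
  MOV R5, 0  → R5 = 0
  LOAD R0, [100]  → R0 = mem[100] = 187
Final: R0 = 187

187


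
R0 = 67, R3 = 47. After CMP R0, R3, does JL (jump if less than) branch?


Trace:
  R0 = 67, R3 = 47
  CMP R0, R3  → compares 67 vs 47
  JL checks: is 67 less than 47?
  67 > 47, so condition is false
Branch taken: No

No


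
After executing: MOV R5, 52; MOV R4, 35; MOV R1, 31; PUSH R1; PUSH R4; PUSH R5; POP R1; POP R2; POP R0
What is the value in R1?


Stack trace (top is rightmost):
  MOV R5, 52  → R5 = 52
  MOV R4, 35  → R4 = 35
  MOV R1, 31  → R1 = 31
  PUSH R1  → stack: [31]
  PUSH R4  → stack: [31, 35]
  PUSH R5  → stack: [31, 35, 52]
  POP R1  → R1 = 52, stack: [31, 35]
  POP R2  → R2 = 35, stack: [31]
  POP R0  → R0 = 31, stack: []
Final: R1 = 52

52


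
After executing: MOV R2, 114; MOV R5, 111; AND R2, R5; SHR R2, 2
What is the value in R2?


Register state trace:
  MOV R2, 114  → R2 = 114 (0b01110010)
  MOV R5, 111  → R5 = 111 (0b01101111)
  AND R2, R5  → R2 = 114 AND 111 = 98 (0b01100010)
  SHR R2, 2  → R2 = 98 >> 2 = 24
Final: R2 = 24

24


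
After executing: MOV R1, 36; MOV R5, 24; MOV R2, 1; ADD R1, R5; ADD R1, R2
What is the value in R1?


Register state trace:
  MOV R1, 36  → R1 = 36
  MOV R5, 24  → R5 = 24
  MOV R2, 1  → R2 = 1
  ADD R1, R5  → R1 = 36 + 24 = 60
  ADD R1, R2  → R1 = 60 + 1 = 61
Final: R1 = 61

61


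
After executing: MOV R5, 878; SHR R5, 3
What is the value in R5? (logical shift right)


Register state trace:
  MOV R5, 878  → R5 = 878
  SHR R5, 3  → R5 = 878 >> 3 = 878 // 2^3 = 109
Final: R5 = 109

109


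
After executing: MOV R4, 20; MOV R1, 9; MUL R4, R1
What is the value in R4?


Register state trace:
  MOV R4, 20  → R4 = 20
  MOV R1, 9  → R1 = 9
  MUL R4, R1  → R4 = 20 * 9 = 180
Final: R4 = 180

180


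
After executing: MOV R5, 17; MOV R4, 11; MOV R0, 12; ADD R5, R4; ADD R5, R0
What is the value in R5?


Register state trace:
  MOV R5, 17  → R5 = 17
  MOV R4, 11  → R4 = 11
  MOV R0, 12  → R0 = 12
  ADD R5, R4  → R5 = 17 + 11 = 28
  ADD R5, R0  → R5 = 28 + 12 = 40
Final: R5 = 40

40


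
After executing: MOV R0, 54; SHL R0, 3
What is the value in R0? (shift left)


Register state trace:
  MOV R0, 54  → R0 = 54
  SHL R0, 3  → R0 = 54 << 3 = 54 * 2^3 = 432
Final: R0 = 432

432


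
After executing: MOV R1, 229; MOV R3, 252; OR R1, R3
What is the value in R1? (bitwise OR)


Register state trace:
  MOV R1, 229  → R1 = 229 (0b11100101)
  MOV R3, 252  → R3 = 252 (0b11111100)
  OR R1, R3   → R1 = 229 OR 252 = 253 (0b11111101)
Final: R1 = 253

253


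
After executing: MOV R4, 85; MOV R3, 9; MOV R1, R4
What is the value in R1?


Register state trace:
  MOV R4, 85  → R4 = 85
  MOV R3, 9  → R3 = 9
  MOV R1, R4  → R1 = 85
Final: R1 = 85

85


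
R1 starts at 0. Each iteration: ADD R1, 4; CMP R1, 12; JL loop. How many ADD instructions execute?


Loop trace (R1 starts at 0, target 12, step 4):
  ADD #1: R1 = 0 + 4 = 4  → 4 < 12, loop
  ADD #2: R1 = 4 + 4 = 8  → 8 < 12, loop
  ADD #3: R1 = 8 + 4 = 12  → 12 >= 12, exit
Total ADD instructions: 3

3


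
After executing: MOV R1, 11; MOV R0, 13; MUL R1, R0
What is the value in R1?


Register state trace:
  MOV R1, 11  → R1 = 11
  MOV R0, 13  → R0 = 13
  MUL R1, R0  → R1 = 11 * 13 = 143
Final: R1 = 143

143


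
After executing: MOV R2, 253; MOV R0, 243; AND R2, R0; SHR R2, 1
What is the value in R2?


Register state trace:
  MOV R2, 253  → R2 = 253 (0b11111101)
  MOV R0, 243  → R0 = 243 (0b11110011)
  AND R2, R0  → R2 = 253 AND 243 = 241 (0b11110001)
  SHR R2, 1  → R2 = 241 >> 1 = 120
Final: R2 = 120

120


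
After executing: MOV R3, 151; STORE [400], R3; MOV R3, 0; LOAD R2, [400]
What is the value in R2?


Register and memory trace:
  MOV R3, 151  → R3 = 151
  STORE [400], R3  → mem[400] = 151
  MOV R3, 0  → R3 = 0
  LOAD R2, [400]  → R2 = mem[400] = 151
Final: R2 = 151

151


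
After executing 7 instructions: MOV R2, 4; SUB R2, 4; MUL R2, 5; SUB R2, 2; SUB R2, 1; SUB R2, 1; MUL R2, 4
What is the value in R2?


Register state trace:
  MOV R2, 4  → R2 = 4
  SUB R2, 4  → R2 = 4 - 4 = 0
  MUL R2, 5  → R2 = 0 * 5 = 0
  SUB R2, 2  → R2 = 0 - 2 = -2
  SUB R2, 1  → R2 = -2 - 1 = -3
  SUB R2, 1  → R2 = -3 - 1 = -4
  MUL R2, 4  → R2 = -4 * 4 = -16
Final: R2 = -16

-16


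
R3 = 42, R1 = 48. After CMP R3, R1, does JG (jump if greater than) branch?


Trace:
  R3 = 42, R1 = 48
  CMP R3, R1  → compares 42 vs 48
  JG checks: is 42 greater than 48?
  42 < 48, so condition is false
Branch taken: No

No


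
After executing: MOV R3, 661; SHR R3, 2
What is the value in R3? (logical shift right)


Register state trace:
  MOV R3, 661  → R3 = 661
  SHR R3, 2  → R3 = 661 >> 2 = 661 // 2^2 = 165
Final: R3 = 165

165


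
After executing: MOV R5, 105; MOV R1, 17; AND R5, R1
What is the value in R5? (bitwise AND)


Register state trace:
  MOV R5, 105  → R5 = 105 (0b01101001)
  MOV R1, 17  → R1 = 17 (0b00010001)
  AND R5, R1  → R5 = 105 AND 17 = 1 (0b00000001)
Final: R5 = 1

1


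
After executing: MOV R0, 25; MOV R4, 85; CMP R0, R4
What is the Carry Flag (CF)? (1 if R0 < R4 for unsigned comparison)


Register state trace:
  MOV R0, 25  → R0 = 25
  MOV R4, 85  → R4 = 85
  CMP R0, R4  → unsigned 25 - 85: borrow occurs
  25 < 85, so CF = 1
CF = 1

1


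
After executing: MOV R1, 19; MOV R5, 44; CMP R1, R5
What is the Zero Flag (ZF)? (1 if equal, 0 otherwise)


Register state trace:
  MOV R1, 19  → R1 = 19
  MOV R5, 44  → R5 = 44
  CMP R1, R5  → computes 19 - 44 = -25
  Result is nonzero, so values are not equal
ZF = 0

0


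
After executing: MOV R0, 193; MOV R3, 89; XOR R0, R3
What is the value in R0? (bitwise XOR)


Register state trace:
  MOV R0, 193  → R0 = 193 (0b11000001)
  MOV R3, 89  → R3 = 89 (0b01011001)
  XOR R0, R3  → R0 = 193 XOR 89 = 152 (0b10011000)
Final: R0 = 152

152


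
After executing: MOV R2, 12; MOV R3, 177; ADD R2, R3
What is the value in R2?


Register state trace:
  MOV R2, 12  → R2 = 12
  MOV R3, 177  → R3 = 177
  ADD R2, R3  → R2 = 12 + 177 = 189
Final: R2 = 189

189


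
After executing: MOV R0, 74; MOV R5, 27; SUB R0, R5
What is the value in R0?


Register state trace:
  MOV R0, 74  → R0 = 74
  MOV R5, 27  → R5 = 27
  SUB R0, R5  → R0 = 74 - 27 = 47
Final: R0 = 47

47


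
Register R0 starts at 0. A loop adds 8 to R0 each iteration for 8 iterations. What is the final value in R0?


Starting value: R0 = 0
  Iter 1: R0 = 0 + 8 = 8
  Iter 2: R0 = 8 + 8 = 16
  Iter 3: R0 = 16 + 8 = 24
  Iter 4: R0 = 24 + 8 = 32
  Iter 5: R0 = 32 + 8 = 40
  Iter 6: R0 = 40 + 8 = 48
  Iter 7: R0 = 48 + 8 = 56
  Iter 8: R0 = 56 + 8 = 64
Final: R0 = 64

64


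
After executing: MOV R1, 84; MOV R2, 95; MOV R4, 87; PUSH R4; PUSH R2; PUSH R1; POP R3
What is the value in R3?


Stack trace (top is rightmost):
  MOV R1, 84  → R1 = 84
  MOV R2, 95  → R2 = 95
  MOV R4, 87  → R4 = 87
  PUSH R4  → stack: [87]
  PUSH R2  → stack: [87, 95]
  PUSH R1  → stack: [87, 95, 84]
  POP R3  → R3 = 84, stack: [87, 95]
Final: R3 = 84

84


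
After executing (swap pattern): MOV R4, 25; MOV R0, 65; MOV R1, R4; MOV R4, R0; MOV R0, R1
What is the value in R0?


Register state trace (swap pattern):
  MOV R4, 25  → R4 = 25
  MOV R0, 65  → R0 = 65
  MOV R1, R4  → R1 = 25  (save R4)
  MOV R4, R0  → R4 = 65  (R4 gets R0's value)
  MOV R0, R1  → R0 = 25  (R0 gets saved value)
Final: R0 = 25

25


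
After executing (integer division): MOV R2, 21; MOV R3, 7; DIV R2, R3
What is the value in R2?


Register state trace:
  MOV R2, 21  → R2 = 21
  MOV R3, 7  → R3 = 7
  DIV R2, R3  → R2 = 21 // 7 = 3
Final: R2 = 3

3


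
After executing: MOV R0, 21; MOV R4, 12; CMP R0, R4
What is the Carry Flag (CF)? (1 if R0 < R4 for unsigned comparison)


Register state trace:
  MOV R0, 21  → R0 = 21
  MOV R4, 12  → R4 = 12
  CMP R0, R4  → unsigned 21 - 12: no borrow
  21 >= 12, so CF = 0
CF = 0

0


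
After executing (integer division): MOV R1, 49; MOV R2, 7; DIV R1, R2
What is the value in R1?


Register state trace:
  MOV R1, 49  → R1 = 49
  MOV R2, 7  → R2 = 7
  DIV R1, R2  → R1 = 49 // 7 = 7
Final: R1 = 7

7


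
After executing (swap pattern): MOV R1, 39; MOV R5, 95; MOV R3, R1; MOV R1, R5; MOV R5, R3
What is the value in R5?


Register state trace (swap pattern):
  MOV R1, 39  → R1 = 39
  MOV R5, 95  → R5 = 95
  MOV R3, R1  → R3 = 39  (save R1)
  MOV R1, R5  → R1 = 95  (R1 gets R5's value)
  MOV R5, R3  → R5 = 39  (R5 gets saved value)
Final: R5 = 39

39


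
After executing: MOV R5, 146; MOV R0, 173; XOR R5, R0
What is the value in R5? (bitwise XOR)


Register state trace:
  MOV R5, 146  → R5 = 146 (0b10010010)
  MOV R0, 173  → R0 = 173 (0b10101101)
  XOR R5, R0  → R5 = 146 XOR 173 = 63 (0b00111111)
Final: R5 = 63

63


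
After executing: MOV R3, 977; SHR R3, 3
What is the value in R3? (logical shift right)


Register state trace:
  MOV R3, 977  → R3 = 977
  SHR R3, 3  → R3 = 977 >> 3 = 977 // 2^3 = 122
Final: R3 = 122

122


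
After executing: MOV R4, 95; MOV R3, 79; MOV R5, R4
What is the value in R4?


Register state trace:
  MOV R4, 95  → R4 = 95
  MOV R3, 79  → R3 = 79
  MOV R5, R4  → R5 = 95
Final: R4 = 95

95


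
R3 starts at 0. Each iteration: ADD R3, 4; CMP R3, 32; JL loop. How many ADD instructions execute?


Loop trace (R3 starts at 0, target 32, step 4):
  ADD #1: R3 = 0 + 4 = 4  → 4 < 32, loop
  ADD #2: R3 = 4 + 4 = 8  → 8 < 32, loop
  ADD #3: R3 = 8 + 4 = 12  → 12 < 32, loop
  ADD #4: R3 = 12 + 4 = 16  → 16 < 32, loop
  ADD #5: R3 = 16 + 4 = 20  → 20 < 32, loop
  ADD #6: R3 = 20 + 4 = 24  → 24 < 32, loop
  ADD #7: R3 = 24 + 4 = 28  → 28 < 32, loop
  ADD #8: R3 = 28 + 4 = 32  → 32 >= 32, exit
Total ADD instructions: 8

8


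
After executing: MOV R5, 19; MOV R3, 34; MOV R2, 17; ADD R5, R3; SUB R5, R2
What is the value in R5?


Register state trace:
  MOV R5, 19  → R5 = 19
  MOV R3, 34  → R3 = 34
  MOV R2, 17  → R2 = 17
  ADD R5, R3  → R5 = 19 + 34 = 53
  SUB R5, R2  → R5 = 53 - 17 = 36
Final: R5 = 36

36


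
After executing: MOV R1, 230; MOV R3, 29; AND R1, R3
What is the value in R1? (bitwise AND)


Register state trace:
  MOV R1, 230  → R1 = 230 (0b11100110)
  MOV R3, 29  → R3 = 29 (0b00011101)
  AND R1, R3  → R1 = 230 AND 29 = 4 (0b00000100)
Final: R1 = 4

4


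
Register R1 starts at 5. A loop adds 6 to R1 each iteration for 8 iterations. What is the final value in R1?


Starting value: R1 = 5
  Iter 1: R1 = 5 + 6 = 11
  Iter 2: R1 = 11 + 6 = 17
  Iter 3: R1 = 17 + 6 = 23
  Iter 4: R1 = 23 + 6 = 29
  Iter 5: R1 = 29 + 6 = 35
  Iter 6: R1 = 35 + 6 = 41
  Iter 7: R1 = 41 + 6 = 47
  Iter 8: R1 = 47 + 6 = 53
Final: R1 = 53

53


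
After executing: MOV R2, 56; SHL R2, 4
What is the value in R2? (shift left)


Register state trace:
  MOV R2, 56  → R2 = 56
  SHL R2, 4  → R2 = 56 << 4 = 56 * 2^4 = 896
Final: R2 = 896

896


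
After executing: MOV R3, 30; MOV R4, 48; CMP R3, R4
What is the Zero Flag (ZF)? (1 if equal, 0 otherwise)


Register state trace:
  MOV R3, 30  → R3 = 30
  MOV R4, 48  → R4 = 48
  CMP R3, R4  → computes 30 - 48 = -18
  Result is nonzero, so values are not equal
ZF = 0

0


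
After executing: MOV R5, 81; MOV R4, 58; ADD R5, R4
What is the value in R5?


Register state trace:
  MOV R5, 81  → R5 = 81
  MOV R4, 58  → R4 = 58
  ADD R5, R4  → R5 = 81 + 58 = 139
Final: R5 = 139

139


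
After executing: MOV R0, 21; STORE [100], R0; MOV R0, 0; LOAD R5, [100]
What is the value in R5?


Register and memory trace:
  MOV R0, 21  → R0 = 21
  STORE [100], R0  → mem[100] = 21
  MOV R0, 0  → R0 = 0
  LOAD R5, [100]  → R5 = mem[100] = 21
Final: R5 = 21

21


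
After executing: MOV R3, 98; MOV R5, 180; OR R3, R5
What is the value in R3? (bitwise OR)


Register state trace:
  MOV R3, 98  → R3 = 98 (0b01100010)
  MOV R5, 180  → R5 = 180 (0b10110100)
  OR R3, R5   → R3 = 98 OR 180 = 246 (0b11110110)
Final: R3 = 246

246


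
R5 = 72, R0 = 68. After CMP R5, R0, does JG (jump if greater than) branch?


Trace:
  R5 = 72, R0 = 68
  CMP R5, R0  → compares 72 vs 68
  JG checks: is 72 greater than 68?
  72 > 68, so condition is true
Branch taken: Yes

Yes


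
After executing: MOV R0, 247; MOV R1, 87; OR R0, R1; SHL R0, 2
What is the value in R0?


Register state trace:
  MOV R0, 247  → R0 = 247 (0b11110111)
  MOV R1, 87  → R1 = 87 (0b01010111)
  OR R0, R1  → R0 = 247 OR 87 = 247 (0b11110111)
  SHL R0, 2  → R0 = 247 << 2 = 988
Final: R0 = 988

988


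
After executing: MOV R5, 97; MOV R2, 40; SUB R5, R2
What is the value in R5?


Register state trace:
  MOV R5, 97  → R5 = 97
  MOV R2, 40  → R2 = 40
  SUB R5, R2  → R5 = 97 - 40 = 57
Final: R5 = 57

57


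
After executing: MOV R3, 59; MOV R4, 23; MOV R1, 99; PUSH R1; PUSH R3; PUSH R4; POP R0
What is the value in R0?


Stack trace (top is rightmost):
  MOV R3, 59  → R3 = 59
  MOV R4, 23  → R4 = 23
  MOV R1, 99  → R1 = 99
  PUSH R1  → stack: [99]
  PUSH R3  → stack: [99, 59]
  PUSH R4  → stack: [99, 59, 23]
  POP R0  → R0 = 23, stack: [99, 59]
Final: R0 = 23

23


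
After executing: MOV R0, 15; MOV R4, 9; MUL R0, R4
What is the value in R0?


Register state trace:
  MOV R0, 15  → R0 = 15
  MOV R4, 9  → R4 = 9
  MUL R0, R4  → R0 = 15 * 9 = 135
Final: R0 = 135

135


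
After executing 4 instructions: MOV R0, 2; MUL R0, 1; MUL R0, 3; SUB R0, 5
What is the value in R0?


Register state trace:
  MOV R0, 2  → R0 = 2
  MUL R0, 1  → R0 = 2 * 1 = 2
  MUL R0, 3  → R0 = 2 * 3 = 6
  SUB R0, 5  → R0 = 6 - 5 = 1
Final: R0 = 1

1


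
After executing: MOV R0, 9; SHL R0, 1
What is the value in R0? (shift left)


Register state trace:
  MOV R0, 9  → R0 = 9
  SHL R0, 1  → R0 = 9 << 1 = 9 * 2^1 = 18
Final: R0 = 18

18


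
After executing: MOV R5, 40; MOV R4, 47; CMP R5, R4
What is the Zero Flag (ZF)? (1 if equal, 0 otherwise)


Register state trace:
  MOV R5, 40  → R5 = 40
  MOV R4, 47  → R4 = 47
  CMP R5, R4  → computes 40 - 47 = -7
  Result is nonzero, so values are not equal
ZF = 0

0


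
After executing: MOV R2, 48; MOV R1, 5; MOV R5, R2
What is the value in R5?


Register state trace:
  MOV R2, 48  → R2 = 48
  MOV R1, 5  → R1 = 5
  MOV R5, R2  → R5 = 48
Final: R5 = 48

48


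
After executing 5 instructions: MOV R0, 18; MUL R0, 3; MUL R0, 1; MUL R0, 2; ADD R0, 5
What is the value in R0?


Register state trace:
  MOV R0, 18  → R0 = 18
  MUL R0, 3  → R0 = 18 * 3 = 54
  MUL R0, 1  → R0 = 54 * 1 = 54
  MUL R0, 2  → R0 = 54 * 2 = 108
  ADD R0, 5  → R0 = 108 + 5 = 113
Final: R0 = 113

113


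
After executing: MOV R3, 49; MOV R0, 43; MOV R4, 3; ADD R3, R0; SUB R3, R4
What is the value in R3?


Register state trace:
  MOV R3, 49  → R3 = 49
  MOV R0, 43  → R0 = 43
  MOV R4, 3  → R4 = 3
  ADD R3, R0  → R3 = 49 + 43 = 92
  SUB R3, R4  → R3 = 92 - 3 = 89
Final: R3 = 89

89


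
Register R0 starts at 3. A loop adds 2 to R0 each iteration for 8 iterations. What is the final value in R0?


Starting value: R0 = 3
  Iter 1: R0 = 3 + 2 = 5
  Iter 2: R0 = 5 + 2 = 7
  Iter 3: R0 = 7 + 2 = 9
  Iter 4: R0 = 9 + 2 = 11
  Iter 5: R0 = 11 + 2 = 13
  Iter 6: R0 = 13 + 2 = 15
  Iter 7: R0 = 15 + 2 = 17
  Iter 8: R0 = 17 + 2 = 19
Final: R0 = 19

19


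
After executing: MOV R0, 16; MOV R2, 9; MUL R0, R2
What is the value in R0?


Register state trace:
  MOV R0, 16  → R0 = 16
  MOV R2, 9  → R2 = 9
  MUL R0, R2  → R0 = 16 * 9 = 144
Final: R0 = 144

144


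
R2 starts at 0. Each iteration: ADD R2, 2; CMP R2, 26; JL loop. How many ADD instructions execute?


Loop trace (R2 starts at 0, target 26, step 2):
  ADD #1: R2 = 0 + 2 = 2  → 2 < 26, loop
  ADD #2: R2 = 2 + 2 = 4  → 4 < 26, loop
  ADD #3: R2 = 4 + 2 = 6  → 6 < 26, loop
  ADD #4: R2 = 6 + 2 = 8  → 8 < 26, loop
  ADD #5: R2 = 8 + 2 = 10  → 10 < 26, loop
  ADD #6: R2 = 10 + 2 = 12  → 12 < 26, loop
  ADD #7: R2 = 12 + 2 = 14  → 14 < 26, loop
  ADD #8: R2 = 14 + 2 = 16  → 16 < 26, loop
  ADD #9: R2 = 16 + 2 = 18  → 18 < 26, loop
  ADD #10: R2 = 18 + 2 = 20  → 20 < 26, loop
  ADD #11: R2 = 20 + 2 = 22  → 22 < 26, loop
  ADD #12: R2 = 22 + 2 = 24  → 24 < 26, loop
  ADD #13: R2 = 24 + 2 = 26  → 26 >= 26, exit
Total ADD instructions: 13

13


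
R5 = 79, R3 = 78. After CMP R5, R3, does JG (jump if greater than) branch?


Trace:
  R5 = 79, R3 = 78
  CMP R5, R3  → compares 79 vs 78
  JG checks: is 79 greater than 78?
  79 > 78, so condition is true
Branch taken: Yes

Yes


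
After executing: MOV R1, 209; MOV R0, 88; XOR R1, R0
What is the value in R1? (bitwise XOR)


Register state trace:
  MOV R1, 209  → R1 = 209 (0b11010001)
  MOV R0, 88  → R0 = 88 (0b01011000)
  XOR R1, R0  → R1 = 209 XOR 88 = 137 (0b10001001)
Final: R1 = 137

137


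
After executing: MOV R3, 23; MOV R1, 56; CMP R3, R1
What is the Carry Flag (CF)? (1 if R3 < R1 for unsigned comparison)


Register state trace:
  MOV R3, 23  → R3 = 23
  MOV R1, 56  → R1 = 56
  CMP R3, R1  → unsigned 23 - 56: borrow occurs
  23 < 56, so CF = 1
CF = 1

1


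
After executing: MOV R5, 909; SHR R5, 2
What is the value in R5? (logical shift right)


Register state trace:
  MOV R5, 909  → R5 = 909
  SHR R5, 2  → R5 = 909 >> 2 = 909 // 2^2 = 227
Final: R5 = 227

227


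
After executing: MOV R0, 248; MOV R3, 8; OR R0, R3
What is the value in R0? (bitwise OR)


Register state trace:
  MOV R0, 248  → R0 = 248 (0b11111000)
  MOV R3, 8  → R3 = 8 (0b00001000)
  OR R0, R3   → R0 = 248 OR 8 = 248 (0b11111000)
Final: R0 = 248

248


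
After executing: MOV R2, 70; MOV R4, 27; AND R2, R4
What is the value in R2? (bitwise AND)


Register state trace:
  MOV R2, 70  → R2 = 70 (0b01000110)
  MOV R4, 27  → R4 = 27 (0b00011011)
  AND R2, R4  → R2 = 70 AND 27 = 2 (0b00000010)
Final: R2 = 2

2


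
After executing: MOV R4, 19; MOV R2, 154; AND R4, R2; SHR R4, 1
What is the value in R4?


Register state trace:
  MOV R4, 19  → R4 = 19 (0b00010011)
  MOV R2, 154  → R2 = 154 (0b10011010)
  AND R4, R2  → R4 = 19 AND 154 = 18 (0b00010010)
  SHR R4, 1  → R4 = 18 >> 1 = 9
Final: R4 = 9

9


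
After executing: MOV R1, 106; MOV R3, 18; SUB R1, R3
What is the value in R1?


Register state trace:
  MOV R1, 106  → R1 = 106
  MOV R3, 18  → R3 = 18
  SUB R1, R3  → R1 = 106 - 18 = 88
Final: R1 = 88

88


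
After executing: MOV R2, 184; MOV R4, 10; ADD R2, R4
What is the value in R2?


Register state trace:
  MOV R2, 184  → R2 = 184
  MOV R4, 10  → R4 = 10
  ADD R2, R4  → R2 = 184 + 10 = 194
Final: R2 = 194

194


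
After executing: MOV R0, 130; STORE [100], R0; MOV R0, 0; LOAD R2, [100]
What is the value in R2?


Register and memory trace:
  MOV R0, 130  → R0 = 130
  STORE [100], R0  → mem[100] = 130
  MOV R0, 0  → R0 = 0
  LOAD R2, [100]  → R2 = mem[100] = 130
Final: R2 = 130

130


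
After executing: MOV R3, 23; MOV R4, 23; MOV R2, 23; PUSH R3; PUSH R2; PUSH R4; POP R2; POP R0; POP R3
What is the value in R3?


Stack trace (top is rightmost):
  MOV R3, 23  → R3 = 23
  MOV R4, 23  → R4 = 23
  MOV R2, 23  → R2 = 23
  PUSH R3  → stack: [23]
  PUSH R2  → stack: [23, 23]
  PUSH R4  → stack: [23, 23, 23]
  POP R2  → R2 = 23, stack: [23, 23]
  POP R0  → R0 = 23, stack: [23]
  POP R3  → R3 = 23, stack: []
Final: R3 = 23

23


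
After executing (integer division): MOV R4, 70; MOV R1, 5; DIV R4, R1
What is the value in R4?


Register state trace:
  MOV R4, 70  → R4 = 70
  MOV R1, 5  → R1 = 5
  DIV R4, R1  → R4 = 70 // 5 = 14
Final: R4 = 14

14


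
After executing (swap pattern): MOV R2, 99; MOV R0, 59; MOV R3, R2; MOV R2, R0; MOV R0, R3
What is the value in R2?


Register state trace (swap pattern):
  MOV R2, 99  → R2 = 99
  MOV R0, 59  → R0 = 59
  MOV R3, R2  → R3 = 99  (save R2)
  MOV R2, R0  → R2 = 59  (R2 gets R0's value)
  MOV R0, R3  → R0 = 99  (R0 gets saved value)
Final: R2 = 59

59


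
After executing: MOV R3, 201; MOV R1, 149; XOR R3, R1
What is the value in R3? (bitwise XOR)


Register state trace:
  MOV R3, 201  → R3 = 201 (0b11001001)
  MOV R1, 149  → R1 = 149 (0b10010101)
  XOR R3, R1  → R3 = 201 XOR 149 = 92 (0b01011100)
Final: R3 = 92

92


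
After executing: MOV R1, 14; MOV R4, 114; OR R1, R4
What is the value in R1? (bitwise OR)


Register state trace:
  MOV R1, 14  → R1 = 14 (0b00001110)
  MOV R4, 114  → R4 = 114 (0b01110010)
  OR R1, R4   → R1 = 14 OR 114 = 126 (0b01111110)
Final: R1 = 126

126


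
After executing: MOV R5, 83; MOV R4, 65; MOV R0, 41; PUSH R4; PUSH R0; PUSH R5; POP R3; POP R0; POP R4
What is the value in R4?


Stack trace (top is rightmost):
  MOV R5, 83  → R5 = 83
  MOV R4, 65  → R4 = 65
  MOV R0, 41  → R0 = 41
  PUSH R4  → stack: [65]
  PUSH R0  → stack: [65, 41]
  PUSH R5  → stack: [65, 41, 83]
  POP R3  → R3 = 83, stack: [65, 41]
  POP R0  → R0 = 41, stack: [65]
  POP R4  → R4 = 65, stack: []
Final: R4 = 65

65


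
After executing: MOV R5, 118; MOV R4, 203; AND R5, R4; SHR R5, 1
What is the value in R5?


Register state trace:
  MOV R5, 118  → R5 = 118 (0b01110110)
  MOV R4, 203  → R4 = 203 (0b11001011)
  AND R5, R4  → R5 = 118 AND 203 = 66 (0b01000010)
  SHR R5, 1  → R5 = 66 >> 1 = 33
Final: R5 = 33

33


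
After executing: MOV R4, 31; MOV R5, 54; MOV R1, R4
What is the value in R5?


Register state trace:
  MOV R4, 31  → R4 = 31
  MOV R5, 54  → R5 = 54
  MOV R1, R4  → R1 = 31
Final: R5 = 54

54


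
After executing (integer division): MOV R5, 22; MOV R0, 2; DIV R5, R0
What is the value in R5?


Register state trace:
  MOV R5, 22  → R5 = 22
  MOV R0, 2  → R0 = 2
  DIV R5, R0  → R5 = 22 // 2 = 11
Final: R5 = 11

11


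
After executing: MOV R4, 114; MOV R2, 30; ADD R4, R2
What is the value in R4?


Register state trace:
  MOV R4, 114  → R4 = 114
  MOV R2, 30  → R2 = 30
  ADD R4, R2  → R4 = 114 + 30 = 144
Final: R4 = 144

144


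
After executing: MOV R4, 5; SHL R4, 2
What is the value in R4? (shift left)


Register state trace:
  MOV R4, 5  → R4 = 5
  SHL R4, 2  → R4 = 5 << 2 = 5 * 2^2 = 20
Final: R4 = 20

20


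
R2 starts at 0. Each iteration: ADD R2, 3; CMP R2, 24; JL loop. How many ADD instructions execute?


Loop trace (R2 starts at 0, target 24, step 3):
  ADD #1: R2 = 0 + 3 = 3  → 3 < 24, loop
  ADD #2: R2 = 3 + 3 = 6  → 6 < 24, loop
  ADD #3: R2 = 6 + 3 = 9  → 9 < 24, loop
  ADD #4: R2 = 9 + 3 = 12  → 12 < 24, loop
  ADD #5: R2 = 12 + 3 = 15  → 15 < 24, loop
  ADD #6: R2 = 15 + 3 = 18  → 18 < 24, loop
  ADD #7: R2 = 18 + 3 = 21  → 21 < 24, loop
  ADD #8: R2 = 21 + 3 = 24  → 24 >= 24, exit
Total ADD instructions: 8

8


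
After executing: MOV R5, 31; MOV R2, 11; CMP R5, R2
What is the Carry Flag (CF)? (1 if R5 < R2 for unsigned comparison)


Register state trace:
  MOV R5, 31  → R5 = 31
  MOV R2, 11  → R2 = 11
  CMP R5, R2  → unsigned 31 - 11: no borrow
  31 >= 11, so CF = 0
CF = 0

0


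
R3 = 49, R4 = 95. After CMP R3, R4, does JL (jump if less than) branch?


Trace:
  R3 = 49, R4 = 95
  CMP R3, R4  → compares 49 vs 95
  JL checks: is 49 less than 95?
  49 < 95, so condition is true
Branch taken: Yes

Yes


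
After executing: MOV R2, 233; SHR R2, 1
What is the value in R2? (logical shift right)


Register state trace:
  MOV R2, 233  → R2 = 233
  SHR R2, 1  → R2 = 233 >> 1 = 233 // 2^1 = 116
Final: R2 = 116

116


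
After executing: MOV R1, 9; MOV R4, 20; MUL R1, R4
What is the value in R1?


Register state trace:
  MOV R1, 9  → R1 = 9
  MOV R4, 20  → R4 = 20
  MUL R1, R4  → R1 = 9 * 20 = 180
Final: R1 = 180

180


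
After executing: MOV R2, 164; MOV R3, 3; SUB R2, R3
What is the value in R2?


Register state trace:
  MOV R2, 164  → R2 = 164
  MOV R3, 3  → R3 = 3
  SUB R2, R3  → R2 = 164 - 3 = 161
Final: R2 = 161

161


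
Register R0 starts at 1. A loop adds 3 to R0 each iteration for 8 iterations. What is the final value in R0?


Starting value: R0 = 1
  Iter 1: R0 = 1 + 3 = 4
  Iter 2: R0 = 4 + 3 = 7
  Iter 3: R0 = 7 + 3 = 10
  Iter 4: R0 = 10 + 3 = 13
  Iter 5: R0 = 13 + 3 = 16
  Iter 6: R0 = 16 + 3 = 19
  Iter 7: R0 = 19 + 3 = 22
  Iter 8: R0 = 22 + 3 = 25
Final: R0 = 25

25


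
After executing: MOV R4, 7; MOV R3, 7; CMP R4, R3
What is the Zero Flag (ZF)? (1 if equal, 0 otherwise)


Register state trace:
  MOV R4, 7  → R4 = 7
  MOV R3, 7  → R3 = 7
  CMP R4, R3  → computes 7 - 7 = 0
  Result is zero, so values are equal
ZF = 1

1


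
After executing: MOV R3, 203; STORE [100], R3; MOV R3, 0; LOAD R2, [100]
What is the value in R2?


Register and memory trace:
  MOV R3, 203  → R3 = 203
  STORE [100], R3  → mem[100] = 203
  MOV R3, 0  → R3 = 0
  LOAD R2, [100]  → R2 = mem[100] = 203
Final: R2 = 203

203


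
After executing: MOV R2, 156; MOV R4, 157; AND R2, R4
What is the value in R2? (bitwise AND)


Register state trace:
  MOV R2, 156  → R2 = 156 (0b10011100)
  MOV R4, 157  → R4 = 157 (0b10011101)
  AND R2, R4  → R2 = 156 AND 157 = 156 (0b10011100)
Final: R2 = 156

156


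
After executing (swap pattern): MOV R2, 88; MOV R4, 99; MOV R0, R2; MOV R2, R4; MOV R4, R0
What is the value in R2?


Register state trace (swap pattern):
  MOV R2, 88  → R2 = 88
  MOV R4, 99  → R4 = 99
  MOV R0, R2  → R0 = 88  (save R2)
  MOV R2, R4  → R2 = 99  (R2 gets R4's value)
  MOV R4, R0  → R4 = 88  (R4 gets saved value)
Final: R2 = 99

99


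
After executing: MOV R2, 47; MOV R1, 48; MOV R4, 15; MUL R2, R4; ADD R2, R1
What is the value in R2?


Register state trace:
  MOV R2, 47  → R2 = 47
  MOV R1, 48  → R1 = 48
  MOV R4, 15  → R4 = 15
  MUL R2, R4  → R2 = 47 * 15 = 705
  ADD R2, R1  → R2 = 705 + 48 = 753
Final: R2 = 753

753


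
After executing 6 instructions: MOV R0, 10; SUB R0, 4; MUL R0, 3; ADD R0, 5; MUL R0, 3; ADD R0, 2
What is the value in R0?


Register state trace:
  MOV R0, 10  → R0 = 10
  SUB R0, 4  → R0 = 10 - 4 = 6
  MUL R0, 3  → R0 = 6 * 3 = 18
  ADD R0, 5  → R0 = 18 + 5 = 23
  MUL R0, 3  → R0 = 23 * 3 = 69
  ADD R0, 2  → R0 = 69 + 2 = 71
Final: R0 = 71

71


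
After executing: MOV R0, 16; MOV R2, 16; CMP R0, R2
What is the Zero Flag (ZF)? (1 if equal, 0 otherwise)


Register state trace:
  MOV R0, 16  → R0 = 16
  MOV R2, 16  → R2 = 16
  CMP R0, R2  → computes 16 - 16 = 0
  Result is zero, so values are equal
ZF = 1

1


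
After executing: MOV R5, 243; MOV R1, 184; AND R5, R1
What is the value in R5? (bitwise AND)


Register state trace:
  MOV R5, 243  → R5 = 243 (0b11110011)
  MOV R1, 184  → R1 = 184 (0b10111000)
  AND R5, R1  → R5 = 243 AND 184 = 176 (0b10110000)
Final: R5 = 176

176


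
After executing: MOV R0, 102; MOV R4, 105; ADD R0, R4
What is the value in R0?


Register state trace:
  MOV R0, 102  → R0 = 102
  MOV R4, 105  → R4 = 105
  ADD R0, R4  → R0 = 102 + 105 = 207
Final: R0 = 207

207


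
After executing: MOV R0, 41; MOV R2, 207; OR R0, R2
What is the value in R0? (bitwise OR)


Register state trace:
  MOV R0, 41  → R0 = 41 (0b00101001)
  MOV R2, 207  → R2 = 207 (0b11001111)
  OR R0, R2   → R0 = 41 OR 207 = 239 (0b11101111)
Final: R0 = 239

239


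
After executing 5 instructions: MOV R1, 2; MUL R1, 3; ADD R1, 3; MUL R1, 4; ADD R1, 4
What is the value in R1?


Register state trace:
  MOV R1, 2  → R1 = 2
  MUL R1, 3  → R1 = 2 * 3 = 6
  ADD R1, 3  → R1 = 6 + 3 = 9
  MUL R1, 4  → R1 = 9 * 4 = 36
  ADD R1, 4  → R1 = 36 + 4 = 40
Final: R1 = 40

40


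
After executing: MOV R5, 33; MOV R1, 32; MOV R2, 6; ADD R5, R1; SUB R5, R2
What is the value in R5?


Register state trace:
  MOV R5, 33  → R5 = 33
  MOV R1, 32  → R1 = 32
  MOV R2, 6  → R2 = 6
  ADD R5, R1  → R5 = 33 + 32 = 65
  SUB R5, R2  → R5 = 65 - 6 = 59
Final: R5 = 59

59


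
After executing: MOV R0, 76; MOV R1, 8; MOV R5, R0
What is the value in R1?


Register state trace:
  MOV R0, 76  → R0 = 76
  MOV R1, 8  → R1 = 8
  MOV R5, R0  → R5 = 76
Final: R1 = 8

8


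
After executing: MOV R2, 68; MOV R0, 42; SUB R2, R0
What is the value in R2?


Register state trace:
  MOV R2, 68  → R2 = 68
  MOV R0, 42  → R0 = 42
  SUB R2, R0  → R2 = 68 - 42 = 26
Final: R2 = 26

26


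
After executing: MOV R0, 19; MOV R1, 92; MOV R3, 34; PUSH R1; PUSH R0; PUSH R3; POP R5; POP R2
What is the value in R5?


Stack trace (top is rightmost):
  MOV R0, 19  → R0 = 19
  MOV R1, 92  → R1 = 92
  MOV R3, 34  → R3 = 34
  PUSH R1  → stack: [92]
  PUSH R0  → stack: [92, 19]
  PUSH R3  → stack: [92, 19, 34]
  POP R5  → R5 = 34, stack: [92, 19]
  POP R2  → R2 = 19, stack: [92]
Final: R5 = 34

34


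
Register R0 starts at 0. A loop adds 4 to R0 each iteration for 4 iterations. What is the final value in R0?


Starting value: R0 = 0
  Iter 1: R0 = 0 + 4 = 4
  Iter 2: R0 = 4 + 4 = 8
  Iter 3: R0 = 8 + 4 = 12
  Iter 4: R0 = 12 + 4 = 16
Final: R0 = 16

16


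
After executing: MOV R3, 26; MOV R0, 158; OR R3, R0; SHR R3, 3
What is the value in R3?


Register state trace:
  MOV R3, 26  → R3 = 26 (0b00011010)
  MOV R0, 158  → R0 = 158 (0b10011110)
  OR R3, R0  → R3 = 26 OR 158 = 158 (0b10011110)
  SHR R3, 3  → R3 = 158 >> 3 = 19
Final: R3 = 19

19


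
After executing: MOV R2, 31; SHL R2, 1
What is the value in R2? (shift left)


Register state trace:
  MOV R2, 31  → R2 = 31
  SHL R2, 1  → R2 = 31 << 1 = 31 * 2^1 = 62
Final: R2 = 62

62


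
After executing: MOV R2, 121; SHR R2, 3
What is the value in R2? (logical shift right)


Register state trace:
  MOV R2, 121  → R2 = 121
  SHR R2, 3  → R2 = 121 >> 3 = 121 // 2^3 = 15
Final: R2 = 15

15


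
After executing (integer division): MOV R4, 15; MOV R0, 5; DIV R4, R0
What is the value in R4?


Register state trace:
  MOV R4, 15  → R4 = 15
  MOV R0, 5  → R0 = 5
  DIV R4, R0  → R4 = 15 // 5 = 3
Final: R4 = 3

3


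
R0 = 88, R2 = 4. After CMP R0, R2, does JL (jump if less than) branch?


Trace:
  R0 = 88, R2 = 4
  CMP R0, R2  → compares 88 vs 4
  JL checks: is 88 less than 4?
  88 > 4, so condition is false
Branch taken: No

No


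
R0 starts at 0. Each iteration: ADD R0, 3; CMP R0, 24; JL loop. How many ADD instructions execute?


Loop trace (R0 starts at 0, target 24, step 3):
  ADD #1: R0 = 0 + 3 = 3  → 3 < 24, loop
  ADD #2: R0 = 3 + 3 = 6  → 6 < 24, loop
  ADD #3: R0 = 6 + 3 = 9  → 9 < 24, loop
  ADD #4: R0 = 9 + 3 = 12  → 12 < 24, loop
  ADD #5: R0 = 12 + 3 = 15  → 15 < 24, loop
  ADD #6: R0 = 15 + 3 = 18  → 18 < 24, loop
  ADD #7: R0 = 18 + 3 = 21  → 21 < 24, loop
  ADD #8: R0 = 21 + 3 = 24  → 24 >= 24, exit
Total ADD instructions: 8

8


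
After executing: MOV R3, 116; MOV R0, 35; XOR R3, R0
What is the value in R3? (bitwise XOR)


Register state trace:
  MOV R3, 116  → R3 = 116 (0b01110100)
  MOV R0, 35  → R0 = 35 (0b00100011)
  XOR R3, R0  → R3 = 116 XOR 35 = 87 (0b01010111)
Final: R3 = 87

87


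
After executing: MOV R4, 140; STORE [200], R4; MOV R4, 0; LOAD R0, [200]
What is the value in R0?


Register and memory trace:
  MOV R4, 140  → R4 = 140
  STORE [200], R4  → mem[200] = 140
  MOV R4, 0  → R4 = 0
  LOAD R0, [200]  → R0 = mem[200] = 140
Final: R0 = 140

140


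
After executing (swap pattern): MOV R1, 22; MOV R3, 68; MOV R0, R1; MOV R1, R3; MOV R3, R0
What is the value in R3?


Register state trace (swap pattern):
  MOV R1, 22  → R1 = 22
  MOV R3, 68  → R3 = 68
  MOV R0, R1  → R0 = 22  (save R1)
  MOV R1, R3  → R1 = 68  (R1 gets R3's value)
  MOV R3, R0  → R3 = 22  (R3 gets saved value)
Final: R3 = 22

22


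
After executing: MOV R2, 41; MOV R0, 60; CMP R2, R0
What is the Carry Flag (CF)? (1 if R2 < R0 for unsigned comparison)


Register state trace:
  MOV R2, 41  → R2 = 41
  MOV R0, 60  → R0 = 60
  CMP R2, R0  → unsigned 41 - 60: borrow occurs
  41 < 60, so CF = 1
CF = 1

1


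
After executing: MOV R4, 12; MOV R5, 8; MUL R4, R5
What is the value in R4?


Register state trace:
  MOV R4, 12  → R4 = 12
  MOV R5, 8  → R5 = 8
  MUL R4, R5  → R4 = 12 * 8 = 96
Final: R4 = 96

96


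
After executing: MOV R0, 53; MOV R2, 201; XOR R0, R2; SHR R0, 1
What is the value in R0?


Register state trace:
  MOV R0, 53  → R0 = 53 (0b00110101)
  MOV R2, 201  → R2 = 201 (0b11001001)
  XOR R0, R2  → R0 = 53 XOR 201 = 252 (0b11111100)
  SHR R0, 1  → R0 = 252 >> 1 = 126
Final: R0 = 126

126


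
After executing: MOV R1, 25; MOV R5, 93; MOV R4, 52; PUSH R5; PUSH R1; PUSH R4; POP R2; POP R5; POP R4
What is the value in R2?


Stack trace (top is rightmost):
  MOV R1, 25  → R1 = 25
  MOV R5, 93  → R5 = 93
  MOV R4, 52  → R4 = 52
  PUSH R5  → stack: [93]
  PUSH R1  → stack: [93, 25]
  PUSH R4  → stack: [93, 25, 52]
  POP R2  → R2 = 52, stack: [93, 25]
  POP R5  → R5 = 25, stack: [93]
  POP R4  → R4 = 93, stack: []
Final: R2 = 52

52


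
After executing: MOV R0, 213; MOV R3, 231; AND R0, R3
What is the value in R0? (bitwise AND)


Register state trace:
  MOV R0, 213  → R0 = 213 (0b11010101)
  MOV R3, 231  → R3 = 231 (0b11100111)
  AND R0, R3  → R0 = 213 AND 231 = 197 (0b11000101)
Final: R0 = 197

197


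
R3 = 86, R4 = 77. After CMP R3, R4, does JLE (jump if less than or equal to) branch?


Trace:
  R3 = 86, R4 = 77
  CMP R3, R4  → compares 86 vs 77
  JLE checks: is 86 less than or equal to 77?
  86 > 77, so condition is false
Branch taken: No

No


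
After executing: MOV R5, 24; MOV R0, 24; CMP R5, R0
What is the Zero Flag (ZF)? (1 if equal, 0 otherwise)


Register state trace:
  MOV R5, 24  → R5 = 24
  MOV R0, 24  → R0 = 24
  CMP R5, R0  → computes 24 - 24 = 0
  Result is zero, so values are equal
ZF = 1

1


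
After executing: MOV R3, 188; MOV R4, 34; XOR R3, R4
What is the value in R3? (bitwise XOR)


Register state trace:
  MOV R3, 188  → R3 = 188 (0b10111100)
  MOV R4, 34  → R4 = 34 (0b00100010)
  XOR R3, R4  → R3 = 188 XOR 34 = 158 (0b10011110)
Final: R3 = 158

158


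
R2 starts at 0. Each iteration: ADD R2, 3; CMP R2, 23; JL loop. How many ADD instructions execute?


Loop trace (R2 starts at 0, target 23, step 3):
  ADD #1: R2 = 0 + 3 = 3  → 3 < 23, loop
  ADD #2: R2 = 3 + 3 = 6  → 6 < 23, loop
  ADD #3: R2 = 6 + 3 = 9  → 9 < 23, loop
  ADD #4: R2 = 9 + 3 = 12  → 12 < 23, loop
  ADD #5: R2 = 12 + 3 = 15  → 15 < 23, loop
  ADD #6: R2 = 15 + 3 = 18  → 18 < 23, loop
  ADD #7: R2 = 18 + 3 = 21  → 21 < 23, loop
  ADD #8: R2 = 21 + 3 = 24  → 24 >= 23, exit
Total ADD instructions: 8

8


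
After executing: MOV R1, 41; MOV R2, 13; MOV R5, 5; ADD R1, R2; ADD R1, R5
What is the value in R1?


Register state trace:
  MOV R1, 41  → R1 = 41
  MOV R2, 13  → R2 = 13
  MOV R5, 5  → R5 = 5
  ADD R1, R2  → R1 = 41 + 13 = 54
  ADD R1, R5  → R1 = 54 + 5 = 59
Final: R1 = 59

59


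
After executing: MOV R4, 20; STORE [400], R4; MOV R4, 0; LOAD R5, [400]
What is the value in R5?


Register and memory trace:
  MOV R4, 20  → R4 = 20
  STORE [400], R4  → mem[400] = 20
  MOV R4, 0  → R4 = 0
  LOAD R5, [400]  → R5 = mem[400] = 20
Final: R5 = 20

20


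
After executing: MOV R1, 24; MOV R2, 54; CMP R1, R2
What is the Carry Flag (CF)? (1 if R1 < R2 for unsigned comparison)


Register state trace:
  MOV R1, 24  → R1 = 24
  MOV R2, 54  → R2 = 54
  CMP R1, R2  → unsigned 24 - 54: borrow occurs
  24 < 54, so CF = 1
CF = 1

1


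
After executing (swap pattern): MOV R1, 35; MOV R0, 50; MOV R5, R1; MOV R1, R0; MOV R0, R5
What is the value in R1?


Register state trace (swap pattern):
  MOV R1, 35  → R1 = 35
  MOV R0, 50  → R0 = 50
  MOV R5, R1  → R5 = 35  (save R1)
  MOV R1, R0  → R1 = 50  (R1 gets R0's value)
  MOV R0, R5  → R0 = 35  (R0 gets saved value)
Final: R1 = 50

50


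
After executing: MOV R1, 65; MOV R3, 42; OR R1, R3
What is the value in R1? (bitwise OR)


Register state trace:
  MOV R1, 65  → R1 = 65 (0b01000001)
  MOV R3, 42  → R3 = 42 (0b00101010)
  OR R1, R3   → R1 = 65 OR 42 = 107 (0b01101011)
Final: R1 = 107

107


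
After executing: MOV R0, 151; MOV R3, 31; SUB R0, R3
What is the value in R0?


Register state trace:
  MOV R0, 151  → R0 = 151
  MOV R3, 31  → R3 = 31
  SUB R0, R3  → R0 = 151 - 31 = 120
Final: R0 = 120

120


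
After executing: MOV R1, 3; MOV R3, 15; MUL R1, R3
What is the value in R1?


Register state trace:
  MOV R1, 3  → R1 = 3
  MOV R3, 15  → R3 = 15
  MUL R1, R3  → R1 = 3 * 15 = 45
Final: R1 = 45

45


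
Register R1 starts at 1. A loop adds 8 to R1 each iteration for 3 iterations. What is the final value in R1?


Starting value: R1 = 1
  Iter 1: R1 = 1 + 8 = 9
  Iter 2: R1 = 9 + 8 = 17
  Iter 3: R1 = 17 + 8 = 25
Final: R1 = 25

25


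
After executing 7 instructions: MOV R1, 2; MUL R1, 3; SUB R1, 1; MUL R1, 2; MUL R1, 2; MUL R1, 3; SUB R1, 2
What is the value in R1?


Register state trace:
  MOV R1, 2  → R1 = 2
  MUL R1, 3  → R1 = 2 * 3 = 6
  SUB R1, 1  → R1 = 6 - 1 = 5
  MUL R1, 2  → R1 = 5 * 2 = 10
  MUL R1, 2  → R1 = 10 * 2 = 20
  MUL R1, 3  → R1 = 20 * 3 = 60
  SUB R1, 2  → R1 = 60 - 2 = 58
Final: R1 = 58

58


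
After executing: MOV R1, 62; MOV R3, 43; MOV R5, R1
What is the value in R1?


Register state trace:
  MOV R1, 62  → R1 = 62
  MOV R3, 43  → R3 = 43
  MOV R5, R1  → R5 = 62
Final: R1 = 62

62


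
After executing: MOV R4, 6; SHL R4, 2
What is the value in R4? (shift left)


Register state trace:
  MOV R4, 6  → R4 = 6
  SHL R4, 2  → R4 = 6 << 2 = 6 * 2^2 = 24
Final: R4 = 24

24


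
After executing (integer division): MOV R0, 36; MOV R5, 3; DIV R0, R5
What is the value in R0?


Register state trace:
  MOV R0, 36  → R0 = 36
  MOV R5, 3  → R5 = 3
  DIV R0, R5  → R0 = 36 // 3 = 12
Final: R0 = 12

12


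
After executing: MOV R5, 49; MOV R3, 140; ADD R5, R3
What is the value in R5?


Register state trace:
  MOV R5, 49  → R5 = 49
  MOV R3, 140  → R3 = 140
  ADD R5, R3  → R5 = 49 + 140 = 189
Final: R5 = 189

189


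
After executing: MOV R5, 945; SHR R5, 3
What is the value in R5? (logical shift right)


Register state trace:
  MOV R5, 945  → R5 = 945
  SHR R5, 3  → R5 = 945 >> 3 = 945 // 2^3 = 118
Final: R5 = 118

118


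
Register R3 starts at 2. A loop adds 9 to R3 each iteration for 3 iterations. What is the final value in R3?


Starting value: R3 = 2
  Iter 1: R3 = 2 + 9 = 11
  Iter 2: R3 = 11 + 9 = 20
  Iter 3: R3 = 20 + 9 = 29
Final: R3 = 29

29


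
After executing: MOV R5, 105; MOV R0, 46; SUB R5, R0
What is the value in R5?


Register state trace:
  MOV R5, 105  → R5 = 105
  MOV R0, 46  → R0 = 46
  SUB R5, R0  → R5 = 105 - 46 = 59
Final: R5 = 59

59


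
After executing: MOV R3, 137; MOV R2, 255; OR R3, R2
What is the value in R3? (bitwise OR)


Register state trace:
  MOV R3, 137  → R3 = 137 (0b10001001)
  MOV R2, 255  → R2 = 255 (0b11111111)
  OR R3, R2   → R3 = 137 OR 255 = 255 (0b11111111)
Final: R3 = 255

255


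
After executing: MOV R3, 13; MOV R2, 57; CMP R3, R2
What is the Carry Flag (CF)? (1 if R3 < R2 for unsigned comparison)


Register state trace:
  MOV R3, 13  → R3 = 13
  MOV R2, 57  → R2 = 57
  CMP R3, R2  → unsigned 13 - 57: borrow occurs
  13 < 57, so CF = 1
CF = 1

1
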